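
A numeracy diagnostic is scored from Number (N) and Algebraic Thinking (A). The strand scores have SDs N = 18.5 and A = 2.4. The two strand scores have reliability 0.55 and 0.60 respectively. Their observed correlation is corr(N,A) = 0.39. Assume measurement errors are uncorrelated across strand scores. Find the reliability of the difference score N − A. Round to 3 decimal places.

Var(N−A) = 18.5² + 2.4² − 2·18.5·2.4·0.39 = 348.01 − 34.632 = 313.378.
With uncorrelated errors the cross-covariances are all true-score covariance, so they carry over unchanged; only the diagonal terms shrink to ρᵢσᵢ².
True-score variance = [18.5²·0.55 + 2.4²·0.60] − 34.632 = 191.694 − 34.632 = 157.061.
Reliability = 157.061 / 313.378 = 0.501.

0.501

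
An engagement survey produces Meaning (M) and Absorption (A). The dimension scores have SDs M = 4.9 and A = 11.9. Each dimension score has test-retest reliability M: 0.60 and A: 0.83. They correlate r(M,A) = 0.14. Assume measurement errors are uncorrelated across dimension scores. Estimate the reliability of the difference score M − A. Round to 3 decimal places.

Var(M−A) = 4.9² + 11.9² − 2·4.9·11.9·0.14 = 165.62 − 16.3268 = 149.293.
Under uncorrelated errors the observed covariances equal the true-score covariances, so only the own-variance terms attenuate.
True-score variance = [4.9²·0.60 + 11.9²·0.83] − 16.3268 = 131.942 − 16.3268 = 115.616.
Reliability = 115.616 / 149.293 = 0.774.

0.774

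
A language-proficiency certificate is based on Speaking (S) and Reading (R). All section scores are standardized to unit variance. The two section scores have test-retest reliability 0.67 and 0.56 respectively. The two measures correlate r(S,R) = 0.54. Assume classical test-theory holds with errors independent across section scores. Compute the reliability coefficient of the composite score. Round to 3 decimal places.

Var(S+R) = 2 + 2·[0.54] = 2 + 1.08 = 3.08.
With uncorrelated errors the cross-covariances are all true-score covariance, so they carry over unchanged; only the diagonal terms shrink to ρᵢσᵢ².
True-score variance = [0.67 + 0.56] + 1.08 = 1.23 + 1.08 = 2.31.
Reliability = 2.31 / 3.08 = 0.750.

0.750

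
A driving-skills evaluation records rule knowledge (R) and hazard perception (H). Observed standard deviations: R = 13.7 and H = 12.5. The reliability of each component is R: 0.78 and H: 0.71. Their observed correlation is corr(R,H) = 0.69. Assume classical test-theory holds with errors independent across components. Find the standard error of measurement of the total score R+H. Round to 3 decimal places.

9.306

Var(total) = 343.94 + 236.325 = 580.265.
True-score variance = 257.336 + 236.325 = 493.661, so reliability = 0.8508.
Error variance = 580.265 − 493.661 = 86.6043; SEM = √86.6043 = 9.306.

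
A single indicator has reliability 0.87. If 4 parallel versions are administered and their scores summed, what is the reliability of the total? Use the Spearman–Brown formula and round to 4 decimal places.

0.9640

ρ_k = kρ / (1 + (k−1)ρ) = 4·0.87 / (1 + 3·0.87) = 3.480 / 3.610 = 0.9640.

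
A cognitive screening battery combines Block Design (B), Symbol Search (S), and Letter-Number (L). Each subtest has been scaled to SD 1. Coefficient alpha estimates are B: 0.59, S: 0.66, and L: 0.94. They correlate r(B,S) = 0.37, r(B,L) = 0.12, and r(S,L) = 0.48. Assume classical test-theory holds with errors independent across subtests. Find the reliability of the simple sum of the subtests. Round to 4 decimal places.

0.8360

Var(B+S+L) = 3 + 2·[0.37 + 0.12 + 0.48] = 3 + 1.94 = 4.94.
Under uncorrelated errors the observed covariances equal the true-score covariances, so only the own-variance terms attenuate.
True-score variance = [0.59 + 0.66 + 0.94] + 1.94 = 2.19 + 1.94 = 4.13.
Reliability = 4.13 / 4.94 = 0.8360.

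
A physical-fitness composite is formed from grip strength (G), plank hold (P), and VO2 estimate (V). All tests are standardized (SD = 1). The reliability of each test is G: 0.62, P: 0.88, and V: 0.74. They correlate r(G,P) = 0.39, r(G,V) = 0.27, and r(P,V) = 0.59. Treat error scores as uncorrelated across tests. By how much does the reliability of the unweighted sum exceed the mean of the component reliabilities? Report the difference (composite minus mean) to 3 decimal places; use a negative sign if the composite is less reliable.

Var(sum) = 3 + 2.5 = 5.5; true-score variance = 2.24 + 2.5 = 4.74; composite reliability = 0.8618.
Mean component reliability = 0.7467.
Difference = 0.8618 − 0.7467 = 0.115.

0.115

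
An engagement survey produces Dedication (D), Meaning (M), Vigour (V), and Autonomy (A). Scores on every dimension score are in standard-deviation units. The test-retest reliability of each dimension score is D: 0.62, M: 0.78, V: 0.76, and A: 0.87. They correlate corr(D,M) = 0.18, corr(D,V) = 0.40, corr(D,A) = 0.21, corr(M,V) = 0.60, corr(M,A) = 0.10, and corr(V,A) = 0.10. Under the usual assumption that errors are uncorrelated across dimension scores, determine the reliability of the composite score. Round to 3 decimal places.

0.865

Var(D+M+V+A) = 4 + 2·[0.18 + 0.40 + 0.21 + 0.60 + 0.10 + 0.10] = 4 + 3.18 = 7.18.
Under uncorrelated errors the observed covariances equal the true-score covariances, so only the own-variance terms attenuate.
True-score variance = [0.62 + 0.78 + 0.76 + 0.87] + 3.18 = 3.03 + 3.18 = 6.21.
Reliability = 6.21 / 7.18 = 0.865.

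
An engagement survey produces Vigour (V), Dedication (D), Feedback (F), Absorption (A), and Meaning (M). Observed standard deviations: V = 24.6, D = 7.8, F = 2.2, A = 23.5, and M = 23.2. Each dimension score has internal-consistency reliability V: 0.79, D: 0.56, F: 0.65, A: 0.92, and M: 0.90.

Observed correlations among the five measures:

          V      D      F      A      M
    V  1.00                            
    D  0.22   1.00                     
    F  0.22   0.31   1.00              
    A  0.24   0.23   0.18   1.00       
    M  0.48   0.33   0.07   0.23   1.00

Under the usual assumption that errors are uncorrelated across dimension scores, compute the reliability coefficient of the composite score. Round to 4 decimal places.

0.9204

Var(V+D+F+A+M) = 24.6² + 7.8² + 2.2² + 23.5² + 23.2² + 2·[24.6·7.8·0.22 + 24.6·2.2·0.22 + 24.6·23.5·0.24 + 24.6·23.2·0.48 + 7.8·2.2·0.31 + 7.8·23.5·0.23 + 7.8·23.2·0.33 + 2.2·23.5·0.18 + 2.2·23.2·0.07 + 23.5·23.2·0.23] = 1761.33 + 1424.56 = 3185.89.
Because errors are independent across components, Cov(Tᵢ,Tⱼ) = Cov(Xᵢ,Xⱼ); the off-diagonal part of the true-score variance is the same as above.
True-score variance = [24.6²·0.79 + 7.8²·0.56 + 2.2²·0.65 + 23.5²·0.92 + 23.2²·0.90] + 1424.56 = 1507.78 + 1424.56 = 2932.34.
Reliability = 2932.34 / 3185.89 = 0.9204.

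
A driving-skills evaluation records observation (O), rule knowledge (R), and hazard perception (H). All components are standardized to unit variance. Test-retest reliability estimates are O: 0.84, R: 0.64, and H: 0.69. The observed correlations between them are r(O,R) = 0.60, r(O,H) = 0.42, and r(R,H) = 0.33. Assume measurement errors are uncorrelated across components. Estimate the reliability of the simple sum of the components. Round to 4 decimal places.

0.8544

Var(O+R+H) = 3 + 2·[0.60 + 0.42 + 0.33] = 3 + 2.7 = 5.7.
Under uncorrelated errors the observed covariances equal the true-score covariances, so only the own-variance terms attenuate.
True-score variance = [0.84 + 0.64 + 0.69] + 2.7 = 2.17 + 2.7 = 4.87.
Reliability = 4.87 / 5.7 = 0.8544.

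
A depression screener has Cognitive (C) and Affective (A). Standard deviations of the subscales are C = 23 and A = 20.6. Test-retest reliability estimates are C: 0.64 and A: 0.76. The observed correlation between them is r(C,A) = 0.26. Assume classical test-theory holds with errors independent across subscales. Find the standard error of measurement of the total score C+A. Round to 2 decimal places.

Var(total) = 953.36 + 246.376 = 1199.74.
True-score variance = 661.074 + 246.376 = 907.45, so reliability = 0.7564.
Error variance = 1199.74 − 907.45 = 292.286; SEM = √292.286 = 17.10.

17.10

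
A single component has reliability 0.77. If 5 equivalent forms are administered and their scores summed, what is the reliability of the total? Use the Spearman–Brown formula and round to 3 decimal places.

0.944

ρ_k = kρ / (1 + (k−1)ρ) = 5·0.77 / (1 + 4·0.77) = 3.850 / 4.080 = 0.944.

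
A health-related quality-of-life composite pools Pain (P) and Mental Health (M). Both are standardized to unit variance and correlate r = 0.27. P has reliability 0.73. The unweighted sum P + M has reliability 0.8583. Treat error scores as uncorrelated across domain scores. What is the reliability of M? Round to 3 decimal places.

0.910

Var(P+M) = 2 + 2·0.27 = 2.540.
True-score variance = ρ_P + ρ_M + 2·0.27, so 0.8583 = (0.73 + ρ_M + 0.54) / 2.540.
ρ_M = 0.8583·2.540 − 0.73 − 0.54 = 0.910.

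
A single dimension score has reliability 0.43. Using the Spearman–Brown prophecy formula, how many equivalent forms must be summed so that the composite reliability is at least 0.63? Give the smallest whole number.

k ≥ ρ*(1−ρ₁)/(ρ₁(1−ρ*)) = 0.63·0.57 / (0.43·0.37) = 2.257.
Smallest integer k = 3.

3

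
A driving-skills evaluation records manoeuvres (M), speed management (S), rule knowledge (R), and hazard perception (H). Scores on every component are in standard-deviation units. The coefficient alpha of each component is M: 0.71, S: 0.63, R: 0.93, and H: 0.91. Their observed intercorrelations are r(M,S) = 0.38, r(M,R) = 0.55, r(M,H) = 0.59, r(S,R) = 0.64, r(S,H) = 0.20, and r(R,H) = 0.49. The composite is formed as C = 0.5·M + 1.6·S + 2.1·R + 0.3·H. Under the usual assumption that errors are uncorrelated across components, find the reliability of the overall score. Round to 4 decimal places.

Var(C) = 0.5² + 1.6² + 2.1² + 0.3² + 2·[0.8·0.38 + 1.05·0.55 + 0.15·0.59 + 3.36·0.64 + 0.48·0.20 + 0.63·0.49] = 7.31 + 7.0502 = 14.3602.
With uncorrelated errors the cross-covariances are all true-score covariance, so they carry over unchanged; only the diagonal terms shrink to ρᵢσᵢ².
True-score variance = [0.5²·0.71 + 1.6²·0.63 + 2.1²·0.93 + 0.3²·0.91] + 7.0502 = 5.9735 + 7.0502 = 13.0237.
Reliability = 13.0237 / 14.3602 = 0.9069.

0.9069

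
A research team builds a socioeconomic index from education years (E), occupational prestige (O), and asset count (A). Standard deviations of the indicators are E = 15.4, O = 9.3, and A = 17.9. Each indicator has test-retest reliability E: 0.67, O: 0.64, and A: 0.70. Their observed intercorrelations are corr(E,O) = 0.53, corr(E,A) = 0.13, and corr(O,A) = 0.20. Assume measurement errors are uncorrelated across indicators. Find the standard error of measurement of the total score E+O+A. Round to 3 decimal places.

14.336

Var(total) = 644.06 + 290.073 = 934.133.
True-score variance = 438.538 + 290.073 = 728.611, so reliability = 0.7800.
Error variance = 934.133 − 728.611 = 205.522; SEM = √205.522 = 14.336.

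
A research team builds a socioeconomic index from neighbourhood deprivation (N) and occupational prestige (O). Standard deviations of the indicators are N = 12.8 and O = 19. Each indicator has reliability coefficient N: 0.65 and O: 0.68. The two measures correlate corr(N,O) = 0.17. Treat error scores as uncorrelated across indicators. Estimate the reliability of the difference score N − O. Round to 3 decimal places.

Var(N−O) = 12.8² + 19² − 2·12.8·19·0.17 = 524.84 − 82.688 = 442.152.
Under uncorrelated errors the observed covariances equal the true-score covariances, so only the own-variance terms attenuate.
True-score variance = [12.8²·0.65 + 19²·0.68] − 82.688 = 351.976 − 82.688 = 269.288.
Reliability = 269.288 / 442.152 = 0.609.

0.609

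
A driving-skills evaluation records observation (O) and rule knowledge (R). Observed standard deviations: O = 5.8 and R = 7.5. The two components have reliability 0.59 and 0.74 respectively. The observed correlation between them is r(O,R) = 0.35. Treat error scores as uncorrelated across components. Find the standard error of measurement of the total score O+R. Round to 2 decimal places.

Var(total) = 89.89 + 30.45 = 120.34.
True-score variance = 61.4726 + 30.45 = 91.9226, so reliability = 0.7639.
Error variance = 120.34 − 91.9226 = 28.4174; SEM = √28.4174 = 5.33.

5.33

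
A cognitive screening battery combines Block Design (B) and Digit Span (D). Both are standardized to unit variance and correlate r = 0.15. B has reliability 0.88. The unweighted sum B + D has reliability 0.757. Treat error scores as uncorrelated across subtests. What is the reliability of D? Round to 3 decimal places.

Var(B+D) = 2 + 2·0.15 = 2.300.
True-score variance = ρ_B + ρ_D + 2·0.15, so 0.757 = (0.88 + ρ_D + 0.30) / 2.300.
ρ_D = 0.757·2.300 − 0.88 − 0.30 = 0.561.

0.561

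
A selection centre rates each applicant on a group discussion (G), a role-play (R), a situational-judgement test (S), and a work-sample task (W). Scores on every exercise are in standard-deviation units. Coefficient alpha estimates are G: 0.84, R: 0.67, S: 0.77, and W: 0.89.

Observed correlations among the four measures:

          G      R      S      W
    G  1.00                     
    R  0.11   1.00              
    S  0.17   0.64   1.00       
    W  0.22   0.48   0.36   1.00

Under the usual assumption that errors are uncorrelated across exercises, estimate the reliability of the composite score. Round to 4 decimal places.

Var(G+R+S+W) = 4 + 2·[0.11 + 0.17 + 0.22 + 0.64 + 0.48 + 0.36] = 4 + 3.96 = 7.96.
Because errors are independent across components, Cov(Tᵢ,Tⱼ) = Cov(Xᵢ,Xⱼ); the off-diagonal part of the true-score variance is the same as above.
True-score variance = [0.84 + 0.67 + 0.77 + 0.89] + 3.96 = 3.17 + 3.96 = 7.13.
Reliability = 7.13 / 7.96 = 0.8957.

0.8957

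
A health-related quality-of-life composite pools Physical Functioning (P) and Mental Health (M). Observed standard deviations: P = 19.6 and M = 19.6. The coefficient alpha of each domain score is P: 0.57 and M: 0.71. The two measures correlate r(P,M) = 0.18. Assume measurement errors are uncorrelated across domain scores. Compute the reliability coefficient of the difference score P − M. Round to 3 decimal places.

Var(P−M) = 19.6² + 19.6² − 2·19.6·19.6·0.18 = 768.32 − 138.298 = 630.022.
Because errors are independent across components, Cov(Tᵢ,Tⱼ) = Cov(Xᵢ,Xⱼ); the off-diagonal part of the true-score variance is the same as above.
True-score variance = [19.6²·0.57 + 19.6²·0.71] − 138.298 = 491.725 − 138.298 = 353.427.
Reliability = 353.427 / 630.022 = 0.561.

0.561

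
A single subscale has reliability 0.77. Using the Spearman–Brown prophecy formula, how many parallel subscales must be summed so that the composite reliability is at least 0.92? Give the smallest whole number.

k ≥ ρ*(1−ρ₁)/(ρ₁(1−ρ*)) = 0.92·0.23 / (0.77·0.08) = 3.435.
Smallest integer k = 4.

4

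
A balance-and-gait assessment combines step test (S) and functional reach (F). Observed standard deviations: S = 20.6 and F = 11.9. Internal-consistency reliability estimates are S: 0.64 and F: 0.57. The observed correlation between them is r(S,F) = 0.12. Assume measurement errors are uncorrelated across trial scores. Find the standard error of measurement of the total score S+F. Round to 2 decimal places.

Var(total) = 565.97 + 58.8336 = 624.804.
True-score variance = 352.308 + 58.8336 = 411.142, so reliability = 0.6580.
Error variance = 624.804 − 411.142 = 213.662; SEM = √213.662 = 14.62.

14.62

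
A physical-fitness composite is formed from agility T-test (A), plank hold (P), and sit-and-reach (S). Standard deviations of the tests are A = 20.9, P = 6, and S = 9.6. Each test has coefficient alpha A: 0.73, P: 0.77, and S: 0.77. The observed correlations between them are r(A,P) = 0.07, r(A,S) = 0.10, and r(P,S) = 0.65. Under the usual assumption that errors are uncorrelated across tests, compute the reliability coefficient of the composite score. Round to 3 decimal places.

0.789

Var(A+P+S) = 20.9² + 6² + 9.6² + 2·[20.9·6·0.07 + 20.9·9.6·0.10 + 6·9.6·0.65] = 564.97 + 132.564 = 697.534.
With uncorrelated errors the cross-covariances are all true-score covariance, so they carry over unchanged; only the diagonal terms shrink to ρᵢσᵢ².
True-score variance = [20.9²·0.73 + 6²·0.77 + 9.6²·0.77] + 132.564 = 417.554 + 132.564 = 550.118.
Reliability = 550.118 / 697.534 = 0.789.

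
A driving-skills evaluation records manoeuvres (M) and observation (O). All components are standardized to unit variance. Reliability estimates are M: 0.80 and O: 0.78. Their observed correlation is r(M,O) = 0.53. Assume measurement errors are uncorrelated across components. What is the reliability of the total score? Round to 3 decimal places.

Var(M+O) = 2 + 2·[0.53] = 2 + 1.06 = 3.06.
Because errors are independent across components, Cov(Tᵢ,Tⱼ) = Cov(Xᵢ,Xⱼ); the off-diagonal part of the true-score variance is the same as above.
True-score variance = [0.80 + 0.78] + 1.06 = 1.58 + 1.06 = 2.64.
Reliability = 2.64 / 3.06 = 0.863.

0.863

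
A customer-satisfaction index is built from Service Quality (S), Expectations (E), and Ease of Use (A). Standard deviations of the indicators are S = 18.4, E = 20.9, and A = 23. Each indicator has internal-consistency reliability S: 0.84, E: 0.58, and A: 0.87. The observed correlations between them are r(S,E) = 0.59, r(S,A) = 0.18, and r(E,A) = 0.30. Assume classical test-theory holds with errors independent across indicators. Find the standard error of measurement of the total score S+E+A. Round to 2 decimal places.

Var(total) = 1304.37 + 894.553 = 2198.92.
True-score variance = 997.97 + 894.553 = 1892.52, so reliability = 0.8607.
Error variance = 2198.92 − 1892.52 = 306.4; SEM = √306.4 = 17.50.

17.50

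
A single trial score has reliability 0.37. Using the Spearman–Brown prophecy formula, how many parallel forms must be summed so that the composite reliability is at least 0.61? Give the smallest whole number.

k ≥ ρ*(1−ρ₁)/(ρ₁(1−ρ*)) = 0.61·0.63 / (0.37·0.39) = 2.663.
Smallest integer k = 3.

3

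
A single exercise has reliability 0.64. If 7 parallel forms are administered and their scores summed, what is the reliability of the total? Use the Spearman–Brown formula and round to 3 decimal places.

ρ_k = kρ / (1 + (k−1)ρ) = 7·0.64 / (1 + 6·0.64) = 4.480 / 4.840 = 0.926.

0.926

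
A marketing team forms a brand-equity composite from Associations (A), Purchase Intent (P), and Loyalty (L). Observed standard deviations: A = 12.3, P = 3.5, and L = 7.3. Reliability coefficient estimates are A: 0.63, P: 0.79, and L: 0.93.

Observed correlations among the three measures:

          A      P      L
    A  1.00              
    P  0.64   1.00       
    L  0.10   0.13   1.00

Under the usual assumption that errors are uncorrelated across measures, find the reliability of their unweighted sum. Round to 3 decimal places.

Var(A+P+L) = 12.3² + 3.5² + 7.3² + 2·[12.3·3.5·0.64 + 12.3·7.3·0.10 + 3.5·7.3·0.13] = 216.83 + 79.705 = 296.535.
With uncorrelated errors the cross-covariances are all true-score covariance, so they carry over unchanged; only the diagonal terms shrink to ρᵢσᵢ².
True-score variance = [12.3²·0.63 + 3.5²·0.79 + 7.3²·0.93] + 79.705 = 154.55 + 79.705 = 234.255.
Reliability = 234.255 / 296.535 = 0.790.

0.790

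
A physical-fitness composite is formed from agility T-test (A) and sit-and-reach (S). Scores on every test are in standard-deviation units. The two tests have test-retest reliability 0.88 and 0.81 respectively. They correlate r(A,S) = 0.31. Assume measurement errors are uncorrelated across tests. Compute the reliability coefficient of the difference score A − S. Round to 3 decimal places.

0.775

Var(A−S) = 1 + 1 − 2·0.31 = 2 − 0.62 = 1.38.
Because errors are independent across components, Cov(Tᵢ,Tⱼ) = Cov(Xᵢ,Xⱼ); the off-diagonal part of the true-score variance is the same as above.
True-score variance = [0.88 + 0.81] − 0.62 = 1.69 − 0.62 = 1.07.
Reliability = 1.07 / 1.38 = 0.775.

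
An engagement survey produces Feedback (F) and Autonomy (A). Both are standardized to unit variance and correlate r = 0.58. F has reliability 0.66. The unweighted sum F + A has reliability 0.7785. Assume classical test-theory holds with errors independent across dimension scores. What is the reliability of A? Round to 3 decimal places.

Var(F+A) = 2 + 2·0.58 = 3.160.
True-score variance = ρ_F + ρ_A + 2·0.58, so 0.7785 = (0.66 + ρ_A + 1.16) / 3.160.
ρ_A = 0.7785·3.160 − 0.66 − 1.16 = 0.640.

0.640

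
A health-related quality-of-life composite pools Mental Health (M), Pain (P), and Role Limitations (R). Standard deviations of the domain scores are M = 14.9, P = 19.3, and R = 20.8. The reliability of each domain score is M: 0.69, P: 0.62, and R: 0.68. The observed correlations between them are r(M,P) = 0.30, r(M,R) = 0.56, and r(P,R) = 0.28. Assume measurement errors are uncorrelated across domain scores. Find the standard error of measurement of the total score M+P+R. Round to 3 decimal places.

18.677

Var(total) = 1027.14 + 744.459 = 1771.6.
True-score variance = 678.326 + 744.459 = 1422.78, so reliability = 0.8031.
Error variance = 1771.6 − 1422.78 = 348.814; SEM = √348.814 = 18.677.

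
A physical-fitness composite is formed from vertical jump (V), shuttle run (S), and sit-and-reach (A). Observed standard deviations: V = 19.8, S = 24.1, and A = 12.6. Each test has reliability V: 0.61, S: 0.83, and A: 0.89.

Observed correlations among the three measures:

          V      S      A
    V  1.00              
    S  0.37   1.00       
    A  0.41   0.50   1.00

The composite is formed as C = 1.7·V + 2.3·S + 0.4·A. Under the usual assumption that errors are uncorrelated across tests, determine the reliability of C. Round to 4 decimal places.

Var(C) = 1.7²·19.8² + 2.3²·24.1² + 0.4²·12.6² + 2·[3.91·19.8·24.1·0.37 + 0.68·19.8·12.6·0.41 + 0.92·24.1·12.6·0.50] = 4230.88 + 1799.15 = 6030.03.
With uncorrelated errors the cross-covariances are all true-score covariance, so they carry over unchanged; only the diagonal terms shrink to ρᵢσᵢ².
True-score variance = [1.7²·19.8²·0.61 + 2.3²·24.1²·0.83 + 0.4²·12.6²·0.89] + 1799.15 = 3263.9 + 1799.15 = 5063.05.
Reliability = 5063.05 / 6030.03 = 0.8396.

0.8396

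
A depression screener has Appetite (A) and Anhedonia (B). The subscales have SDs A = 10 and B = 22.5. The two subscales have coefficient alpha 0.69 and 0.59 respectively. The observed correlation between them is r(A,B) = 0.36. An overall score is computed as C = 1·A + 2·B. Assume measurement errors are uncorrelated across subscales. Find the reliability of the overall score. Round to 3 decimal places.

0.648

Var(C) = 10² + 2²·22.5² + 2·[2·10·22.5·0.36] = 2125 + 324 = 2449.
Under uncorrelated errors the observed covariances equal the true-score covariances, so only the own-variance terms attenuate.
True-score variance = [10²·0.69 + 2²·22.5²·0.59] + 324 = 1263.75 + 324 = 1587.75.
Reliability = 1587.75 / 2449 = 0.648.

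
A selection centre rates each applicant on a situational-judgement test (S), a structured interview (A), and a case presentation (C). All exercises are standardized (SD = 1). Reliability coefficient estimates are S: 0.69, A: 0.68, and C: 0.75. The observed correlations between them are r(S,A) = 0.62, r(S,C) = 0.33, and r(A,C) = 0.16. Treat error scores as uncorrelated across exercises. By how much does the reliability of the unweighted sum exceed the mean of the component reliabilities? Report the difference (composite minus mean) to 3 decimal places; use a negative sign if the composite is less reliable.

Var(sum) = 3 + 2.22 = 5.22; true-score variance = 2.12 + 2.22 = 4.34; composite reliability = 0.8314.
Mean component reliability = 0.7067.
Difference = 0.8314 − 0.7067 = 0.125.

0.125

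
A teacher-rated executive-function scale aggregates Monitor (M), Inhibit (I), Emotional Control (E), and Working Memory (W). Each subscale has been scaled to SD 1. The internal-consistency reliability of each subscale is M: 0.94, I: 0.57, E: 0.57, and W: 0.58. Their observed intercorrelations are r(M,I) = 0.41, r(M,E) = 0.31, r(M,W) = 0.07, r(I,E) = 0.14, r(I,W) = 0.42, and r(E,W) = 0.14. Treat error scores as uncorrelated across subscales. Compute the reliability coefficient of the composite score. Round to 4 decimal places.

Var(M+I+E+W) = 4 + 2·[0.41 + 0.31 + 0.07 + 0.14 + 0.42 + 0.14] = 4 + 2.98 = 6.98.
Under uncorrelated errors the observed covariances equal the true-score covariances, so only the own-variance terms attenuate.
True-score variance = [0.94 + 0.57 + 0.57 + 0.58] + 2.98 = 2.66 + 2.98 = 5.64.
Reliability = 5.64 / 6.98 = 0.8080.

0.8080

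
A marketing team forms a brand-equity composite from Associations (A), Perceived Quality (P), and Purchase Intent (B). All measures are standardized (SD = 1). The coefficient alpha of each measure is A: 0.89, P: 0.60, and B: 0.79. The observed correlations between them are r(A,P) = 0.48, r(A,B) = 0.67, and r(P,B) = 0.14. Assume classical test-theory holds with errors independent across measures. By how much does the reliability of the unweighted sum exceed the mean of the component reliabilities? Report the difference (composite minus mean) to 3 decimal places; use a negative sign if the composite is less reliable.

0.111

Var(sum) = 3 + 2.58 = 5.58; true-score variance = 2.28 + 2.58 = 4.86; composite reliability = 0.8710.
Mean component reliability = 0.7600.
Difference = 0.8710 − 0.7600 = 0.111.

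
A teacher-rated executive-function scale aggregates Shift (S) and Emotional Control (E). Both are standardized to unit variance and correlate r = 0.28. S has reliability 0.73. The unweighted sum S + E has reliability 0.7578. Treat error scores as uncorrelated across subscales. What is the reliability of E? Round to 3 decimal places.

Var(S+E) = 2 + 2·0.28 = 2.560.
True-score variance = ρ_S + ρ_E + 2·0.28, so 0.7578 = (0.73 + ρ_E + 0.56) / 2.560.
ρ_E = 0.7578·2.560 − 0.73 − 0.56 = 0.650.

0.650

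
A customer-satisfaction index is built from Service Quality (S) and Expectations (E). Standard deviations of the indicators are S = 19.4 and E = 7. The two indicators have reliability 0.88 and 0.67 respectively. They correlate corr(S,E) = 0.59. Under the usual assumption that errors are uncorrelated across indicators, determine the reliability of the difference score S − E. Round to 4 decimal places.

0.7687

Var(S−E) = 19.4² + 7² − 2·19.4·7·0.59 = 425.36 − 160.244 = 265.116.
With uncorrelated errors the cross-covariances are all true-score covariance, so they carry over unchanged; only the diagonal terms shrink to ρᵢσᵢ².
True-score variance = [19.4²·0.88 + 7²·0.67] − 160.244 = 364.027 − 160.244 = 203.783.
Reliability = 203.783 / 265.116 = 0.7687.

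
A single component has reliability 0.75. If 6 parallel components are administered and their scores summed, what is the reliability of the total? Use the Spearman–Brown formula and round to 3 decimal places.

0.947

ρ_k = kρ / (1 + (k−1)ρ) = 6·0.75 / (1 + 5·0.75) = 4.500 / 4.750 = 0.947.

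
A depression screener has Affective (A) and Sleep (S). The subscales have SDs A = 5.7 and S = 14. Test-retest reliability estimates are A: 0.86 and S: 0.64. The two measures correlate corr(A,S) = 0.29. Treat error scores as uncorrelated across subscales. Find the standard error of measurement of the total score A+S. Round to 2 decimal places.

8.67

Var(total) = 228.49 + 46.284 = 274.774.
True-score variance = 153.381 + 46.284 = 199.665, so reliability = 0.7267.
Error variance = 274.774 − 199.665 = 75.1086; SEM = √75.1086 = 8.67.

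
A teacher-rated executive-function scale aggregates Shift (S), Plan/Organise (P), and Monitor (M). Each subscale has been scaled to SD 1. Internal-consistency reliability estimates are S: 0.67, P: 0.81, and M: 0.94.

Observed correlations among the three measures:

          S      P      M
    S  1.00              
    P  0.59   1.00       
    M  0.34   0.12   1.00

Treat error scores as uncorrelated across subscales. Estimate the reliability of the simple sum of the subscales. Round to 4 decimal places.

0.8863

Var(S+P+M) = 3 + 2·[0.59 + 0.34 + 0.12] = 3 + 2.1 = 5.1.
Under uncorrelated errors the observed covariances equal the true-score covariances, so only the own-variance terms attenuate.
True-score variance = [0.67 + 0.81 + 0.94] + 2.1 = 2.42 + 2.1 = 4.52.
Reliability = 4.52 / 5.1 = 0.8863.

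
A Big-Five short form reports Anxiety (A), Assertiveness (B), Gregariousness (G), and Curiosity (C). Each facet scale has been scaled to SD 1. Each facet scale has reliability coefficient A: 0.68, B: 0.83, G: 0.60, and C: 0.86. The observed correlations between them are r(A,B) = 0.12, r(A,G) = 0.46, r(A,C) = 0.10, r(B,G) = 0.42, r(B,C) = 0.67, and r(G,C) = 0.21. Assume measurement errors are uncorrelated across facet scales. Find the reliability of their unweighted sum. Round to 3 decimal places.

0.871

Var(A+B+G+C) = 4 + 2·[0.12 + 0.46 + 0.10 + 0.42 + 0.67 + 0.21] = 4 + 3.96 = 7.96.
Under uncorrelated errors the observed covariances equal the true-score covariances, so only the own-variance terms attenuate.
True-score variance = [0.68 + 0.83 + 0.60 + 0.86] + 3.96 = 2.97 + 3.96 = 6.93.
Reliability = 6.93 / 7.96 = 0.871.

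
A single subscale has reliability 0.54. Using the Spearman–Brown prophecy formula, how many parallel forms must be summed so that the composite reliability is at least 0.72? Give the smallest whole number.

3

k ≥ ρ*(1−ρ₁)/(ρ₁(1−ρ*)) = 0.72·0.46 / (0.54·0.28) = 2.190.
Smallest integer k = 3.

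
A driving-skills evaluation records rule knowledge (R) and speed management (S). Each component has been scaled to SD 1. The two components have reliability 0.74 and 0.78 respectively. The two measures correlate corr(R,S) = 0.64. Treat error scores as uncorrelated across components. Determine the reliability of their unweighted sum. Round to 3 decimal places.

Var(R+S) = 2 + 2·[0.64] = 2 + 1.28 = 3.28.
Because errors are independent across components, Cov(Tᵢ,Tⱼ) = Cov(Xᵢ,Xⱼ); the off-diagonal part of the true-score variance is the same as above.
True-score variance = [0.74 + 0.78] + 1.28 = 1.52 + 1.28 = 2.8.
Reliability = 2.8 / 3.28 = 0.854.

0.854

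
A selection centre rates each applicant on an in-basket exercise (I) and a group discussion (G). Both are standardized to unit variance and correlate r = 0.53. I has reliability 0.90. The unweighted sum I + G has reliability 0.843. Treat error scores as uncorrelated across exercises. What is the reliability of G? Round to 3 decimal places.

Var(I+G) = 2 + 2·0.53 = 3.060.
True-score variance = ρ_I + ρ_G + 2·0.53, so 0.843 = (0.90 + ρ_G + 1.06) / 3.060.
ρ_G = 0.843·3.060 − 0.90 − 1.06 = 0.620.

0.620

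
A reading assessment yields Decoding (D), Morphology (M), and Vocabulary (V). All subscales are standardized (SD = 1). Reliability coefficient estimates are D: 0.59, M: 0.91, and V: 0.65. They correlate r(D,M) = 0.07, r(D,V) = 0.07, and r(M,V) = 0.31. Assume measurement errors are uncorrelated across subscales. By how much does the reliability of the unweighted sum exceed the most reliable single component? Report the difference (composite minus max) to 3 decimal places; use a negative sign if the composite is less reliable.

Var(sum) = 3 + 0.9 = 3.9; true-score variance = 2.15 + 0.9 = 3.05; composite reliability = 0.7821.
Max component reliability = 0.9100.
Difference = 0.7821 − 0.9100 = -0.128.

-0.128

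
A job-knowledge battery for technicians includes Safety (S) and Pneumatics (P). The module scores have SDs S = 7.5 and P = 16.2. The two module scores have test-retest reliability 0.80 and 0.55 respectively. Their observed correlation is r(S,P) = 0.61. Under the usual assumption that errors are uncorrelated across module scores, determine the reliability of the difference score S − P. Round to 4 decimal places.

Var(S−P) = 7.5² + 16.2² − 2·7.5·16.2·0.61 = 318.69 − 148.23 = 170.46.
Under uncorrelated errors the observed covariances equal the true-score covariances, so only the own-variance terms attenuate.
True-score variance = [7.5²·0.80 + 16.2²·0.55] − 148.23 = 189.342 − 148.23 = 41.112.
Reliability = 41.112 / 170.46 = 0.2412.

0.2412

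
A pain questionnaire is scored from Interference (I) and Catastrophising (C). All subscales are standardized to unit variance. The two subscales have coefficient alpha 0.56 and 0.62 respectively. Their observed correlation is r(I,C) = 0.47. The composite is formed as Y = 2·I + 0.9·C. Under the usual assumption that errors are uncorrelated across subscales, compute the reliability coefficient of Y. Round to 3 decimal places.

Var(Y) = 2² + 0.9² + 2·[1.8·0.47] = 4.81 + 1.692 = 6.502.
With uncorrelated errors the cross-covariances are all true-score covariance, so they carry over unchanged; only the diagonal terms shrink to ρᵢσᵢ².
True-score variance = [2²·0.56 + 0.9²·0.62] + 1.692 = 2.7422 + 1.692 = 4.4342.
Reliability = 4.4342 / 6.502 = 0.682.

0.682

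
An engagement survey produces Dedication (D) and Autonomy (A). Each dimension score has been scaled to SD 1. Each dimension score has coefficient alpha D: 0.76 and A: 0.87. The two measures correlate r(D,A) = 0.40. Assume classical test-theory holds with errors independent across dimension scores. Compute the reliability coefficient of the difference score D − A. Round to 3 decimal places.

Var(D−A) = 1 + 1 − 2·0.40 = 2 − 0.8 = 1.2.
Under uncorrelated errors the observed covariances equal the true-score covariances, so only the own-variance terms attenuate.
True-score variance = [0.76 + 0.87] − 0.8 = 1.63 − 0.8 = 0.83.
Reliability = 0.83 / 1.2 = 0.692.

0.692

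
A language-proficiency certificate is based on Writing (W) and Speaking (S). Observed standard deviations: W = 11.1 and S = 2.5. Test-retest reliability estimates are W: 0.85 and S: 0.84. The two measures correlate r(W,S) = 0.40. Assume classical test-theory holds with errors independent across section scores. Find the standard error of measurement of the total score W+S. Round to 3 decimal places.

4.414

Var(total) = 129.46 + 22.2 = 151.66.
True-score variance = 109.978 + 22.2 = 132.178, so reliability = 0.8715.
Error variance = 151.66 − 132.178 = 19.4815; SEM = √19.4815 = 4.414.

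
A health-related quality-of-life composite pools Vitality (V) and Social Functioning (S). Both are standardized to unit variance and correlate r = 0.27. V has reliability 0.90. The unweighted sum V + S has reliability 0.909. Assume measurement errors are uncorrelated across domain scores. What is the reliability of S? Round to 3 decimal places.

0.869

Var(V+S) = 2 + 2·0.27 = 2.540.
True-score variance = ρ_V + ρ_S + 2·0.27, so 0.909 = (0.90 + ρ_S + 0.54) / 2.540.
ρ_S = 0.909·2.540 − 0.90 − 0.54 = 0.869.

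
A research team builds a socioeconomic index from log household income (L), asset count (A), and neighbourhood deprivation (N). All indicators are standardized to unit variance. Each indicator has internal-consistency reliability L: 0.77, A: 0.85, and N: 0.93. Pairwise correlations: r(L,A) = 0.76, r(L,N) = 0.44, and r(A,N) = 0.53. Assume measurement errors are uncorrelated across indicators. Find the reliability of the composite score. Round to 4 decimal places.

0.9303

Var(L+A+N) = 3 + 2·[0.76 + 0.44 + 0.53] = 3 + 3.46 = 6.46.
Under uncorrelated errors the observed covariances equal the true-score covariances, so only the own-variance terms attenuate.
True-score variance = [0.77 + 0.85 + 0.93] + 3.46 = 2.55 + 3.46 = 6.01.
Reliability = 6.01 / 6.46 = 0.9303.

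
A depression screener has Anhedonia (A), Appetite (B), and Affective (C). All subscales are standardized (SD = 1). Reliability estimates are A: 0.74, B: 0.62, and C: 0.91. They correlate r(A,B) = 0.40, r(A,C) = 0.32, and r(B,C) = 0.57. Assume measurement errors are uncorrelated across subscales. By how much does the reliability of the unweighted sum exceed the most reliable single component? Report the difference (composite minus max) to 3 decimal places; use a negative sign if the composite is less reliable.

Var(sum) = 3 + 2.58 = 5.58; true-score variance = 2.27 + 2.58 = 4.85; composite reliability = 0.8692.
Max component reliability = 0.9100.
Difference = 0.8692 − 0.9100 = -0.041.

-0.041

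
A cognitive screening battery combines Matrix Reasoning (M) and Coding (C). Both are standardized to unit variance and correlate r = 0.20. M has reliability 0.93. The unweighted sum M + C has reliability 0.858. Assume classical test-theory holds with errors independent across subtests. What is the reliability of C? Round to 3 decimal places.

Var(M+C) = 2 + 2·0.20 = 2.400.
True-score variance = ρ_M + ρ_C + 2·0.20, so 0.858 = (0.93 + ρ_C + 0.40) / 2.400.
ρ_C = 0.858·2.400 − 0.93 − 0.40 = 0.729.

0.729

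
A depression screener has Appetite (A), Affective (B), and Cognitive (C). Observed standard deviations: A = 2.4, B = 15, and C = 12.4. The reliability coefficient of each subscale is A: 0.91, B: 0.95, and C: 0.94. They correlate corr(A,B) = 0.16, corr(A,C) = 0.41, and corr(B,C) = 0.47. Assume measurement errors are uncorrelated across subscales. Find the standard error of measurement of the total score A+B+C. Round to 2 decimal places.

Var(total) = 384.52 + 210.763 = 595.283.
True-score variance = 363.526 + 210.763 = 574.289, so reliability = 0.9647.
Error variance = 595.283 − 574.289 = 20.994; SEM = √20.994 = 4.58.

4.58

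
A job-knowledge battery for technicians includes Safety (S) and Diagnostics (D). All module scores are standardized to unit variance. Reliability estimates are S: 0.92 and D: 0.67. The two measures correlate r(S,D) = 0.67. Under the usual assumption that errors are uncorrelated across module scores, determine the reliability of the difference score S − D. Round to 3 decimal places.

0.379

Var(S−D) = 1 + 1 − 2·0.67 = 2 − 1.34 = 0.66.
Under uncorrelated errors the observed covariances equal the true-score covariances, so only the own-variance terms attenuate.
True-score variance = [0.92 + 0.67] − 1.34 = 1.59 − 1.34 = 0.25.
Reliability = 0.25 / 0.66 = 0.379.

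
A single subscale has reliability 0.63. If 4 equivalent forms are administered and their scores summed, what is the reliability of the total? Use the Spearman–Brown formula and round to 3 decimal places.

0.872

ρ_k = kρ / (1 + (k−1)ρ) = 4·0.63 / (1 + 3·0.63) = 2.520 / 2.890 = 0.872.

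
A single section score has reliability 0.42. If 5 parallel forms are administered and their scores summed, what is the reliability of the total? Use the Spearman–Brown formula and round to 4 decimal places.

0.7836

ρ_k = kρ / (1 + (k−1)ρ) = 5·0.42 / (1 + 4·0.42) = 2.100 / 2.680 = 0.7836.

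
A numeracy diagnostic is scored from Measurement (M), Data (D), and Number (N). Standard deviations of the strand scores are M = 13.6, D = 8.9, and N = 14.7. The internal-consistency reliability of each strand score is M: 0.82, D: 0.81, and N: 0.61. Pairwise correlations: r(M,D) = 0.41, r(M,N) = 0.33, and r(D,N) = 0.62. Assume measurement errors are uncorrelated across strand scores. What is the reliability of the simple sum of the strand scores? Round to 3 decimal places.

Var(M+D+N) = 13.6² + 8.9² + 14.7² + 2·[13.6·8.9·0.41 + 13.6·14.7·0.33 + 8.9·14.7·0.62] = 480.26 + 393.429 = 873.689.
Under uncorrelated errors the observed covariances equal the true-score covariances, so only the own-variance terms attenuate.
True-score variance = [13.6²·0.82 + 8.9²·0.81 + 14.7²·0.61] + 393.429 = 347.642 + 393.429 = 741.071.
Reliability = 741.071 / 873.689 = 0.848.

0.848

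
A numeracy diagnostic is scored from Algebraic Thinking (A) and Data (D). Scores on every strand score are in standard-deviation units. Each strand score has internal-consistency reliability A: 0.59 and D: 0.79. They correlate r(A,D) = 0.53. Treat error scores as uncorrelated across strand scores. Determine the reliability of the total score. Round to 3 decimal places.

Var(A+D) = 2 + 2·[0.53] = 2 + 1.06 = 3.06.
Under uncorrelated errors the observed covariances equal the true-score covariances, so only the own-variance terms attenuate.
True-score variance = [0.59 + 0.79] + 1.06 = 1.38 + 1.06 = 2.44.
Reliability = 2.44 / 3.06 = 0.797.

0.797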